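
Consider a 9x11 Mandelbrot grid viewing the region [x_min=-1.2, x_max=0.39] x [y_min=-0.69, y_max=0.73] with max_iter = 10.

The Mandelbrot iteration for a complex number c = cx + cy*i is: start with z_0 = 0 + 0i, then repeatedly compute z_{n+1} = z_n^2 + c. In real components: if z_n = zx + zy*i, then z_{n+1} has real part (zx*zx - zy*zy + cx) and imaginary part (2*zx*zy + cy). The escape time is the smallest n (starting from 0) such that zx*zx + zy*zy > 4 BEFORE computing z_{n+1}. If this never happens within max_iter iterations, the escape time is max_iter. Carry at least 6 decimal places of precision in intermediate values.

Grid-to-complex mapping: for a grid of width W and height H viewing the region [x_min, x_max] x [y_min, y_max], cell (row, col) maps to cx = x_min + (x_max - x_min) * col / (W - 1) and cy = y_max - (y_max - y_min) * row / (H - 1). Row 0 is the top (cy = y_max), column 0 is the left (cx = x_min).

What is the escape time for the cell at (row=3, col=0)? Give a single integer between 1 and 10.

z_0 = 0 + 0i, c = -1.2000 + 0.3040i
Iter 1: z = -1.2000 + 0.3040i, |z|^2 = 1.5324
Iter 2: z = 0.1476 + -0.4256i, |z|^2 = 0.2029
Iter 3: z = -1.3594 + 0.1784i, |z|^2 = 1.8797
Iter 4: z = 0.6160 + -0.1810i, |z|^2 = 0.4122
Iter 5: z = -0.8533 + 0.0811i, |z|^2 = 0.7346
Iter 6: z = -0.4785 + 0.1657i, |z|^2 = 0.2564
Iter 7: z = -0.9985 + 0.1454i, |z|^2 = 1.0181
Iter 8: z = -0.2242 + 0.0136i, |z|^2 = 0.0505
Iter 9: z = -1.1499 + 0.2979i, |z|^2 = 1.4110

Answer: 10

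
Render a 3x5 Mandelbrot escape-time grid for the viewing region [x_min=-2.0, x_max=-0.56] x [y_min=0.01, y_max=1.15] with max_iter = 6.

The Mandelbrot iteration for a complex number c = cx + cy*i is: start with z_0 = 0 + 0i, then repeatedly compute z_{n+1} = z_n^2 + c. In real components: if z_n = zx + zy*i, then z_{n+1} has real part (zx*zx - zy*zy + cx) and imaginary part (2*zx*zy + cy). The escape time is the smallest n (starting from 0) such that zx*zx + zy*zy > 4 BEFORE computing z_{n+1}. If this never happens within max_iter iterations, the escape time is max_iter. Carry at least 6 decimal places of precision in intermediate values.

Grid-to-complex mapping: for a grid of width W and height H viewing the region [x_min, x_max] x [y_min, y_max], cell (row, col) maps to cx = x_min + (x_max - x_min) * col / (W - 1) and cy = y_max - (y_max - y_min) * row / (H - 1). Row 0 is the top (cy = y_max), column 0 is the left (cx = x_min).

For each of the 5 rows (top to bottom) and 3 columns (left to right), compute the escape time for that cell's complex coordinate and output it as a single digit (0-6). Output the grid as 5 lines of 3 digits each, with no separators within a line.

(row=0, col=0): c = -2.0000 + 1.1500i → escape time 1
(row=0, col=1): c = -1.2800 + 1.1500i → escape time 2
(row=0, col=2): c = -0.5600 + 1.1500i → escape time 3
(row=1, col=0): c = -2.0000 + 0.8650i → escape time 1
(row=1, col=1): c = -1.2800 + 0.8650i → escape time 3
(row=1, col=2): c = -0.5600 + 0.8650i → escape time 4
(row=2, col=0): c = -2.0000 + 0.5800i → escape time 1
(row=2, col=1): c = -1.2800 + 0.5800i → escape time 3
(row=2, col=2): c = -0.5600 + 0.5800i → escape time 6
(row=3, col=0): c = -2.0000 + 0.2950i → escape time 1
(row=3, col=1): c = -1.2800 + 0.2950i → escape time 6
(row=3, col=2): c = -0.5600 + 0.2950i → escape time 6
(row=4, col=0): c = -2.0000 + 0.0100i → escape time 1
(row=4, col=1): c = -1.2800 + 0.0100i → escape time 6
(row=4, col=2): c = -0.5600 + 0.0100i → escape time 6

Answer: 123
134
136
166
166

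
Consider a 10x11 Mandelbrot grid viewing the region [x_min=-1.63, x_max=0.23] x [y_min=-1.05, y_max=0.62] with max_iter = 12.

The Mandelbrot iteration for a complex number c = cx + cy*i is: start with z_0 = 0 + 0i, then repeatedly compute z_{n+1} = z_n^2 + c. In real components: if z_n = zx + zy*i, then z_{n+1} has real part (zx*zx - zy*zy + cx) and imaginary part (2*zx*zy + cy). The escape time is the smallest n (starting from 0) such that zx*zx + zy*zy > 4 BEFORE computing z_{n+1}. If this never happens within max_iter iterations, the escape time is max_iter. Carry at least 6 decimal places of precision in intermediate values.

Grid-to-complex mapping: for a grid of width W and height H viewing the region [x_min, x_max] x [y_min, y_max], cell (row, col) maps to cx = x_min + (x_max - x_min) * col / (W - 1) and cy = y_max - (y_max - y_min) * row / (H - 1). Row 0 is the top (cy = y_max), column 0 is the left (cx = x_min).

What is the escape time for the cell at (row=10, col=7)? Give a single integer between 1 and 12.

z_0 = 0 + 0i, c = -0.1833 + -1.0500i
Iter 1: z = -0.1833 + -1.0500i, |z|^2 = 1.1361
Iter 2: z = -1.2522 + -0.6650i, |z|^2 = 2.0103
Iter 3: z = 0.9425 + 0.6155i, |z|^2 = 1.2671
Iter 4: z = 0.3262 + 0.1101i, |z|^2 = 0.1185
Iter 5: z = -0.0891 + -0.9781i, |z|^2 = 0.9647
Iter 6: z = -1.1322 + -0.8758i, |z|^2 = 2.0488
Iter 7: z = 0.3315 + 0.9330i, |z|^2 = 0.9805
Iter 8: z = -0.9440 + -0.4313i, |z|^2 = 1.0772
Iter 9: z = 0.5217 + -0.2356i, |z|^2 = 0.3277
Iter 10: z = 0.0334 + -1.2959i, |z|^2 = 1.6804
Iter 11: z = -1.8615 + -1.1365i, |z|^2 = 4.7567
Escaped at iteration 11

Answer: 11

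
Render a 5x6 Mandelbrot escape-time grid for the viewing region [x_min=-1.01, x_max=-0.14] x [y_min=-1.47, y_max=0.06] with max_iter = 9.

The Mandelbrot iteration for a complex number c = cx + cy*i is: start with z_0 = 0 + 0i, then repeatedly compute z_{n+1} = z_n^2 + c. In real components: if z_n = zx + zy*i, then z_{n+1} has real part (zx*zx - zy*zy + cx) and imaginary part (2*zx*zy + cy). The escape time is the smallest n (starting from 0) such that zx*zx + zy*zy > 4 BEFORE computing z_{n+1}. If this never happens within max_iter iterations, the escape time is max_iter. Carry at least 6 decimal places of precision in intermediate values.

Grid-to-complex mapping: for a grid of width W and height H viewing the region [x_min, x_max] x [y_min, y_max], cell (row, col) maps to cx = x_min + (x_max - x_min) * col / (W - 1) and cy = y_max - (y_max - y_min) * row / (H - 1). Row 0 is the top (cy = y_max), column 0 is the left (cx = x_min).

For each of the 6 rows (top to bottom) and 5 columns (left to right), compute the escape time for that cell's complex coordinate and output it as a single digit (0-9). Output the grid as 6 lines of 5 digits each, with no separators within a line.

Answer: 99999
99999
56999
34469
33334
22222

Derivation:
(row=0, col=0): c = -1.0100 + 0.0600i → escape time 9
(row=0, col=1): c = -0.7925 + 0.0600i → escape time 9
(row=0, col=2): c = -0.5750 + 0.0600i → escape time 9
(row=0, col=3): c = -0.3575 + 0.0600i → escape time 9
(row=0, col=4): c = -0.1400 + 0.0600i → escape time 9
(row=1, col=0): c = -1.0100 + -0.2460i → escape time 9
(row=1, col=1): c = -0.7925 + -0.2460i → escape time 9
(row=1, col=2): c = -0.5750 + -0.2460i → escape time 9
(row=1, col=3): c = -0.3575 + -0.2460i → escape time 9
(row=1, col=4): c = -0.1400 + -0.2460i → escape time 9
(row=2, col=0): c = -1.0100 + -0.5520i → escape time 5
(row=2, col=1): c = -0.7925 + -0.5520i → escape time 6
(row=2, col=2): c = -0.5750 + -0.5520i → escape time 9
(row=2, col=3): c = -0.3575 + -0.5520i → escape time 9
(row=2, col=4): c = -0.1400 + -0.5520i → escape time 9
(row=3, col=0): c = -1.0100 + -0.8580i → escape time 3
(row=3, col=1): c = -0.7925 + -0.8580i → escape time 4
(row=3, col=2): c = -0.5750 + -0.8580i → escape time 4
(row=3, col=3): c = -0.3575 + -0.8580i → escape time 6
(row=3, col=4): c = -0.1400 + -0.8580i → escape time 9
(row=4, col=0): c = -1.0100 + -1.1640i → escape time 3
(row=4, col=1): c = -0.7925 + -1.1640i → escape time 3
(row=4, col=2): c = -0.5750 + -1.1640i → escape time 3
(row=4, col=3): c = -0.3575 + -1.1640i → escape time 3
(row=4, col=4): c = -0.1400 + -1.1640i → escape time 4
(row=5, col=0): c = -1.0100 + -1.4700i → escape time 2
(row=5, col=1): c = -0.7925 + -1.4700i → escape time 2
(row=5, col=2): c = -0.5750 + -1.4700i → escape time 2
(row=5, col=3): c = -0.3575 + -1.4700i → escape time 2
(row=5, col=4): c = -0.1400 + -1.4700i → escape time 2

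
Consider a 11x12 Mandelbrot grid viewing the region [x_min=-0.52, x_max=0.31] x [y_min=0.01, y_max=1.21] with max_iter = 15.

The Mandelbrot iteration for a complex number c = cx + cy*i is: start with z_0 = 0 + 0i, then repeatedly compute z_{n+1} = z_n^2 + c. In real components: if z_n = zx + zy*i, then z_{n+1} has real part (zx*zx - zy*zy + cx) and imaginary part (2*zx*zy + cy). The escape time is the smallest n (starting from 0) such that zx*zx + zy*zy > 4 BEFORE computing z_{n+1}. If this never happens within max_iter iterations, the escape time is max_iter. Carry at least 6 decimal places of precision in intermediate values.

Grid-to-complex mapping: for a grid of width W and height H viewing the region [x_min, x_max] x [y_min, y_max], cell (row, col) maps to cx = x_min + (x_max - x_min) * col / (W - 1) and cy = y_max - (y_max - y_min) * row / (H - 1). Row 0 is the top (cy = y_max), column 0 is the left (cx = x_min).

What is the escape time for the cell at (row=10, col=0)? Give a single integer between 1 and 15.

Answer: 15

Derivation:
z_0 = 0 + 0i, c = -0.5200 + 0.1191i
Iter 1: z = -0.5200 + 0.1191i, |z|^2 = 0.2846
Iter 2: z = -0.2638 + -0.0048i, |z|^2 = 0.0696
Iter 3: z = -0.4504 + 0.1216i, |z|^2 = 0.2177
Iter 4: z = -0.3319 + 0.0095i, |z|^2 = 0.1102
Iter 5: z = -0.4099 + 0.1128i, |z|^2 = 0.1808
Iter 6: z = -0.3647 + 0.0266i, |z|^2 = 0.1337
Iter 7: z = -0.3877 + 0.0997i, |z|^2 = 0.1603
Iter 8: z = -0.3796 + 0.0418i, |z|^2 = 0.1458
Iter 9: z = -0.3777 + 0.0873i, |z|^2 = 0.1503
Iter 10: z = -0.3850 + 0.0531i, |z|^2 = 0.1511
Iter 11: z = -0.3746 + 0.0782i, |z|^2 = 0.1464
Iter 12: z = -0.3858 + 0.0605i, |z|^2 = 0.1525
Iter 13: z = -0.3748 + 0.0724i, |z|^2 = 0.1457
Iter 14: z = -0.3847 + 0.0648i, |z|^2 = 0.1522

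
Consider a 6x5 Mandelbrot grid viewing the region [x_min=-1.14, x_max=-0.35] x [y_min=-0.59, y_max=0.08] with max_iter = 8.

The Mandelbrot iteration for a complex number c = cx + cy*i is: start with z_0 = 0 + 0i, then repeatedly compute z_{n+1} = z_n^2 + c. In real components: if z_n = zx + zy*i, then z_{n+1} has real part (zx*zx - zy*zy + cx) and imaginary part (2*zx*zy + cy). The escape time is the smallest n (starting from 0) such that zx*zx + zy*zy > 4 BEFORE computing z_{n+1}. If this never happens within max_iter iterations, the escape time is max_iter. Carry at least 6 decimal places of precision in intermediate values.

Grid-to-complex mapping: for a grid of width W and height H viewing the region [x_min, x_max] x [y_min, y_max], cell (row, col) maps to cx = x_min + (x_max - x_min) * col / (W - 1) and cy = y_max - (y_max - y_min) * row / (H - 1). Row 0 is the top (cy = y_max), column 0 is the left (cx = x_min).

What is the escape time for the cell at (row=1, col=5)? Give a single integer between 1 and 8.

z_0 = 0 + 0i, c = -0.3500 + -0.0875i
Iter 1: z = -0.3500 + -0.0875i, |z|^2 = 0.1302
Iter 2: z = -0.2352 + -0.0262i, |z|^2 = 0.0560
Iter 3: z = -0.2954 + -0.0752i, |z|^2 = 0.0929
Iter 4: z = -0.2684 + -0.0431i, |z|^2 = 0.0739
Iter 5: z = -0.2798 + -0.0644i, |z|^2 = 0.0824
Iter 6: z = -0.2758 + -0.0515i, |z|^2 = 0.0787
Iter 7: z = -0.2766 + -0.0591i, |z|^2 = 0.0800

Answer: 8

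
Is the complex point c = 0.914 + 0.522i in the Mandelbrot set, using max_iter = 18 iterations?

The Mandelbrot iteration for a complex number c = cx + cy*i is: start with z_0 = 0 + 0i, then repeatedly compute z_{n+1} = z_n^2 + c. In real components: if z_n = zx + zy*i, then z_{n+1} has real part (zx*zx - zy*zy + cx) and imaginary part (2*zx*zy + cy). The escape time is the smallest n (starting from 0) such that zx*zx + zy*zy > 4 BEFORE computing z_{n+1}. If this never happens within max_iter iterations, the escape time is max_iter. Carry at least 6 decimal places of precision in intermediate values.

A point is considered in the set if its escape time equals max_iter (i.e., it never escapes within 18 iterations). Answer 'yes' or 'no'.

Answer: no

Derivation:
z_0 = 0 + 0i, c = 0.9140 + 0.5220i
Iter 1: z = 0.9140 + 0.5220i, |z|^2 = 1.1079
Iter 2: z = 1.4769 + 1.4762i, |z|^2 = 4.3605
Escaped at iteration 2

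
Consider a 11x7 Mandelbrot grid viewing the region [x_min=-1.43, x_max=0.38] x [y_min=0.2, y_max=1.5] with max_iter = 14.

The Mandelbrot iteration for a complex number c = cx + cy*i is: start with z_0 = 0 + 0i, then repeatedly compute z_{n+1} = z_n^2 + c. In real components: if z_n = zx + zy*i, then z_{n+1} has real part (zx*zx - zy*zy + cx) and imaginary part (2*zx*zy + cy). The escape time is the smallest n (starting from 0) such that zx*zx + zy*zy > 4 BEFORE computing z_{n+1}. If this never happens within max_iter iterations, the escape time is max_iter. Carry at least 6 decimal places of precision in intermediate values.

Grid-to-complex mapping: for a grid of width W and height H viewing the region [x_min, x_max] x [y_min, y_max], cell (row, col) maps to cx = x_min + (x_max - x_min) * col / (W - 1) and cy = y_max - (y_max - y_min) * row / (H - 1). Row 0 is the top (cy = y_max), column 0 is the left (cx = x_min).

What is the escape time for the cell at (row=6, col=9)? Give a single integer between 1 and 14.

z_0 = 0 + 0i, c = 0.1990 + 0.2000i
Iter 1: z = 0.1990 + 0.2000i, |z|^2 = 0.0796
Iter 2: z = 0.1986 + 0.2796i, |z|^2 = 0.1176
Iter 3: z = 0.1603 + 0.3111i, |z|^2 = 0.1224
Iter 4: z = 0.1279 + 0.2997i, |z|^2 = 0.1062
Iter 5: z = 0.1255 + 0.2767i, |z|^2 = 0.0923
Iter 6: z = 0.1382 + 0.2695i, |z|^2 = 0.0917
Iter 7: z = 0.1455 + 0.2745i, |z|^2 = 0.0965
Iter 8: z = 0.1448 + 0.2799i, |z|^2 = 0.0993
Iter 9: z = 0.1416 + 0.2811i, |z|^2 = 0.0991
Iter 10: z = 0.1401 + 0.2796i, |z|^2 = 0.0978
Iter 11: z = 0.1404 + 0.2783i, |z|^2 = 0.0972
Iter 12: z = 0.1413 + 0.2782i, |z|^2 = 0.0973
Iter 13: z = 0.1416 + 0.2786i, |z|^2 = 0.0977

Answer: 14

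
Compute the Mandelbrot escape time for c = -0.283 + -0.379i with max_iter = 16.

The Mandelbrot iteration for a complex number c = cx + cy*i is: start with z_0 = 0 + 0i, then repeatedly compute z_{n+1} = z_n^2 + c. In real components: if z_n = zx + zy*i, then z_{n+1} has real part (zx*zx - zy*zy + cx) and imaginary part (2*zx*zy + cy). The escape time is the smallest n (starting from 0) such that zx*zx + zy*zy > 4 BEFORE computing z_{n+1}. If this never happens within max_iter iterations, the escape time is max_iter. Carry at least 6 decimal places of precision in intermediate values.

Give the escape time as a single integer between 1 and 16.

z_0 = 0 + 0i, c = -0.2830 + -0.3790i
Iter 1: z = -0.2830 + -0.3790i, |z|^2 = 0.2237
Iter 2: z = -0.3466 + -0.1645i, |z|^2 = 0.1472
Iter 3: z = -0.1900 + -0.2650i, |z|^2 = 0.1063
Iter 4: z = -0.3171 + -0.2783i, |z|^2 = 0.1780
Iter 5: z = -0.2599 + -0.2025i, |z|^2 = 0.1085
Iter 6: z = -0.2565 + -0.2738i, |z|^2 = 0.1407
Iter 7: z = -0.2922 + -0.2386i, |z|^2 = 0.1423
Iter 8: z = -0.2546 + -0.2396i, |z|^2 = 0.1222
Iter 9: z = -0.2756 + -0.2570i, |z|^2 = 0.1420
Iter 10: z = -0.2731 + -0.2373i, |z|^2 = 0.1309
Iter 11: z = -0.2647 + -0.2494i, |z|^2 = 0.1323
Iter 12: z = -0.2751 + -0.2470i, |z|^2 = 0.1367
Iter 13: z = -0.2683 + -0.2431i, |z|^2 = 0.1311
Iter 14: z = -0.2701 + -0.2485i, |z|^2 = 0.1347
Iter 15: z = -0.2718 + -0.2447i, |z|^2 = 0.1338

Answer: 16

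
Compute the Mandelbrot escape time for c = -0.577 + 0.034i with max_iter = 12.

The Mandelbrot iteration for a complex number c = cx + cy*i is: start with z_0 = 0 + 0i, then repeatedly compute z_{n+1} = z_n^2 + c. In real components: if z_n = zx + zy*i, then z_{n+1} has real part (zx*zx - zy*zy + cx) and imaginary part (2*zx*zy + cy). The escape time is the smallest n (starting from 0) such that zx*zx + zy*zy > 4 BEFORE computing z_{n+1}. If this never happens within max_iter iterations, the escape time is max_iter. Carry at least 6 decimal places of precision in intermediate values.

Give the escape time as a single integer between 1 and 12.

Answer: 12

Derivation:
z_0 = 0 + 0i, c = -0.5770 + 0.0340i
Iter 1: z = -0.5770 + 0.0340i, |z|^2 = 0.3341
Iter 2: z = -0.2452 + -0.0052i, |z|^2 = 0.0602
Iter 3: z = -0.5169 + 0.0366i, |z|^2 = 0.2685
Iter 4: z = -0.3112 + -0.0038i, |z|^2 = 0.0968
Iter 5: z = -0.4802 + 0.0364i, |z|^2 = 0.2319
Iter 6: z = -0.3477 + -0.0009i, |z|^2 = 0.1209
Iter 7: z = -0.4561 + 0.0346i, |z|^2 = 0.2092
Iter 8: z = -0.3702 + 0.0024i, |z|^2 = 0.1370
Iter 9: z = -0.4400 + 0.0322i, |z|^2 = 0.1946
Iter 10: z = -0.3845 + 0.0056i, |z|^2 = 0.1478
Iter 11: z = -0.4292 + 0.0297i, |z|^2 = 0.1851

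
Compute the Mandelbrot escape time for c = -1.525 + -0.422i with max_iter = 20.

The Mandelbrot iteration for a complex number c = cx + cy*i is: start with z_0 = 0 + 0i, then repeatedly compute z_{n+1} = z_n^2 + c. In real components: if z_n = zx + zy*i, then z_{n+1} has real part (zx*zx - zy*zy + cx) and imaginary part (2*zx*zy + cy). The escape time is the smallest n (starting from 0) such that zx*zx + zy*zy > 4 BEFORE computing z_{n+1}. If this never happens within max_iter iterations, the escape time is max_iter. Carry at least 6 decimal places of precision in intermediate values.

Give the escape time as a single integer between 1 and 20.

Answer: 4

Derivation:
z_0 = 0 + 0i, c = -1.5250 + -0.4220i
Iter 1: z = -1.5250 + -0.4220i, |z|^2 = 2.5037
Iter 2: z = 0.6225 + 0.8651i, |z|^2 = 1.1360
Iter 3: z = -1.8858 + 0.6551i, |z|^2 = 3.9856
Iter 4: z = 1.6022 + -2.8929i, |z|^2 = 10.9360
Escaped at iteration 4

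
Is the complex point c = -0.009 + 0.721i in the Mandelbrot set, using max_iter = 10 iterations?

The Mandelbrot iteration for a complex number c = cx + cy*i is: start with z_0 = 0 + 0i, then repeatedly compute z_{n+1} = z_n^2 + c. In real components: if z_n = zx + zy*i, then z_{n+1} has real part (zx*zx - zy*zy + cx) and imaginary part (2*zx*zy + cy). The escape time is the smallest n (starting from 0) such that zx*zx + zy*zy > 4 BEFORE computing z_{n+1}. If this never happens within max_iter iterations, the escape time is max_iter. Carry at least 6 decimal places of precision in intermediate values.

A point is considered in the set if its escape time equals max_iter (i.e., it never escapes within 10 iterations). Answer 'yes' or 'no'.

z_0 = 0 + 0i, c = -0.0090 + 0.7210i
Iter 1: z = -0.0090 + 0.7210i, |z|^2 = 0.5199
Iter 2: z = -0.5288 + 0.7080i, |z|^2 = 0.7809
Iter 3: z = -0.2307 + -0.0277i, |z|^2 = 0.0540
Iter 4: z = 0.0435 + 0.7338i, |z|^2 = 0.5404
Iter 5: z = -0.5456 + 0.7848i, |z|^2 = 0.9135
Iter 6: z = -0.3272 + -0.1353i, |z|^2 = 0.1254
Iter 7: z = 0.0798 + 0.8096i, |z|^2 = 0.6617
Iter 8: z = -0.6580 + 0.8501i, |z|^2 = 1.1557
Iter 9: z = -0.2988 + -0.3978i, |z|^2 = 0.2475
Did not escape in 10 iterations → in set

Answer: yes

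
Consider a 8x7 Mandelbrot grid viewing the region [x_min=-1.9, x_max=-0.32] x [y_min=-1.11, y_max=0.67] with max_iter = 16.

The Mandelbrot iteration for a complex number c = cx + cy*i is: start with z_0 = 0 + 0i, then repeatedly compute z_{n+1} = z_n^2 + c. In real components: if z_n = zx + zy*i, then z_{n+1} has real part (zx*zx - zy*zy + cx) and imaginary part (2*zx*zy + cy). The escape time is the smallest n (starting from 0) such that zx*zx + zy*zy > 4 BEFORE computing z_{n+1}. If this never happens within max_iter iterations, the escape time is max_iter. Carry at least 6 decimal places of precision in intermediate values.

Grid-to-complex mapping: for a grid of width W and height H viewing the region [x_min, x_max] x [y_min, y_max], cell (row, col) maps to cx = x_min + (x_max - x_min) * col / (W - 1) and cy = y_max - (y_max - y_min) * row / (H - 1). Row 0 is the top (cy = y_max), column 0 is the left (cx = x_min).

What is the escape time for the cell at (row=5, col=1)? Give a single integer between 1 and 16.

Answer: 3

Derivation:
z_0 = 0 + 0i, c = -1.6743 + -0.8133i
Iter 1: z = -1.6743 + -0.8133i, |z|^2 = 3.4647
Iter 2: z = 0.4674 + 1.9102i, |z|^2 = 3.8673
Iter 3: z = -5.1045 + 0.9724i, |z|^2 = 27.0020
Escaped at iteration 3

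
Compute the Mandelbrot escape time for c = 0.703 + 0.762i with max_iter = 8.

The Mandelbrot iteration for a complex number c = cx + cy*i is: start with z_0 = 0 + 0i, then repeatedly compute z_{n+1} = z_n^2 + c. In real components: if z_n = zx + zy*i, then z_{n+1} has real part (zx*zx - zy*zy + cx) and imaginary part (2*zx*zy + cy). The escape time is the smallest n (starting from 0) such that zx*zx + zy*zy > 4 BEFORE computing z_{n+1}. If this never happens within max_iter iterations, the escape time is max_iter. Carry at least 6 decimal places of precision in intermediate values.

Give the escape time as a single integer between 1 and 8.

Answer: 3

Derivation:
z_0 = 0 + 0i, c = 0.7030 + 0.7620i
Iter 1: z = 0.7030 + 0.7620i, |z|^2 = 1.0749
Iter 2: z = 0.6166 + 1.8334i, |z|^2 = 3.7414
Iter 3: z = -2.2781 + 3.0228i, |z|^2 = 14.3270
Escaped at iteration 3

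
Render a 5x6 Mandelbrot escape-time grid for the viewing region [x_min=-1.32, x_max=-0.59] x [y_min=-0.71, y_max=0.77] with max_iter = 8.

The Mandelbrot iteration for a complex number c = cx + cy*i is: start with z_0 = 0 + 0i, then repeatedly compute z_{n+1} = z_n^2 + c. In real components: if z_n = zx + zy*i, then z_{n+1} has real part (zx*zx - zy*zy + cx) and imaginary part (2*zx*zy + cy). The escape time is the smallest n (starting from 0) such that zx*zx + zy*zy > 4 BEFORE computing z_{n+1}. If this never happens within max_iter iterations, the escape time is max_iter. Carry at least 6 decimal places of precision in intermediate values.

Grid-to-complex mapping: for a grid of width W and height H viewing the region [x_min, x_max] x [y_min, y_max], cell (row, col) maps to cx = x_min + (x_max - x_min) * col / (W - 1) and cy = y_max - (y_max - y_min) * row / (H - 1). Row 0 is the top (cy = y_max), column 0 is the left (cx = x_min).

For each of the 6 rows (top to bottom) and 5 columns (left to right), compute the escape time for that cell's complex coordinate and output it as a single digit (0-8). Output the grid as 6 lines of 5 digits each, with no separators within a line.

Answer: 33445
45568
88888
88888
66688
33447

Derivation:
(row=0, col=0): c = -1.3200 + 0.7700i → escape time 3
(row=0, col=1): c = -1.1375 + 0.7700i → escape time 3
(row=0, col=2): c = -0.9550 + 0.7700i → escape time 4
(row=0, col=3): c = -0.7725 + 0.7700i → escape time 4
(row=0, col=4): c = -0.5900 + 0.7700i → escape time 5
(row=1, col=0): c = -1.3200 + 0.4740i → escape time 4
(row=1, col=1): c = -1.1375 + 0.4740i → escape time 5
(row=1, col=2): c = -0.9550 + 0.4740i → escape time 5
(row=1, col=3): c = -0.7725 + 0.4740i → escape time 6
(row=1, col=4): c = -0.5900 + 0.4740i → escape time 8
(row=2, col=0): c = -1.3200 + 0.1780i → escape time 8
(row=2, col=1): c = -1.1375 + 0.1780i → escape time 8
(row=2, col=2): c = -0.9550 + 0.1780i → escape time 8
(row=2, col=3): c = -0.7725 + 0.1780i → escape time 8
(row=2, col=4): c = -0.5900 + 0.1780i → escape time 8
(row=3, col=0): c = -1.3200 + -0.1180i → escape time 8
(row=3, col=1): c = -1.1375 + -0.1180i → escape time 8
(row=3, col=2): c = -0.9550 + -0.1180i → escape time 8
(row=3, col=3): c = -0.7725 + -0.1180i → escape time 8
(row=3, col=4): c = -0.5900 + -0.1180i → escape time 8
(row=4, col=0): c = -1.3200 + -0.4140i → escape time 6
(row=4, col=1): c = -1.1375 + -0.4140i → escape time 6
(row=4, col=2): c = -0.9550 + -0.4140i → escape time 6
(row=4, col=3): c = -0.7725 + -0.4140i → escape time 8
(row=4, col=4): c = -0.5900 + -0.4140i → escape time 8
(row=5, col=0): c = -1.3200 + -0.7100i → escape time 3
(row=5, col=1): c = -1.1375 + -0.7100i → escape time 3
(row=5, col=2): c = -0.9550 + -0.7100i → escape time 4
(row=5, col=3): c = -0.7725 + -0.7100i → escape time 4
(row=5, col=4): c = -0.5900 + -0.7100i → escape time 7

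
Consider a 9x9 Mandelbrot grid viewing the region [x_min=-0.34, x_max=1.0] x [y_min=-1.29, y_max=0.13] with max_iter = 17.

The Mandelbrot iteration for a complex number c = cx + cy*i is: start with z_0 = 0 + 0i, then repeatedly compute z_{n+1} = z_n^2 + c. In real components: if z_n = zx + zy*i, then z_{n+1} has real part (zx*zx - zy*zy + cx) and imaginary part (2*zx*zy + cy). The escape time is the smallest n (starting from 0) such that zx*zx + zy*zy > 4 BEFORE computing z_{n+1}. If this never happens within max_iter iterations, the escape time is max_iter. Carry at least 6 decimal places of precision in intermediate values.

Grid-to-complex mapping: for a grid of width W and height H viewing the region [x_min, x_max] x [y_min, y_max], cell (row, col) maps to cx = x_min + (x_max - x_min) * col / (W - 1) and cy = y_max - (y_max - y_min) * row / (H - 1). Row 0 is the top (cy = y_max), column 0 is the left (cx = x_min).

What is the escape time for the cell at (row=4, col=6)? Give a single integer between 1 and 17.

Answer: 3

Derivation:
z_0 = 0 + 0i, c = 0.6650 + -0.5800i
Iter 1: z = 0.6650 + -0.5800i, |z|^2 = 0.7786
Iter 2: z = 0.7708 + -1.3514i, |z|^2 = 2.4205
Iter 3: z = -0.5671 + -2.6634i, |z|^2 = 7.4152
Escaped at iteration 3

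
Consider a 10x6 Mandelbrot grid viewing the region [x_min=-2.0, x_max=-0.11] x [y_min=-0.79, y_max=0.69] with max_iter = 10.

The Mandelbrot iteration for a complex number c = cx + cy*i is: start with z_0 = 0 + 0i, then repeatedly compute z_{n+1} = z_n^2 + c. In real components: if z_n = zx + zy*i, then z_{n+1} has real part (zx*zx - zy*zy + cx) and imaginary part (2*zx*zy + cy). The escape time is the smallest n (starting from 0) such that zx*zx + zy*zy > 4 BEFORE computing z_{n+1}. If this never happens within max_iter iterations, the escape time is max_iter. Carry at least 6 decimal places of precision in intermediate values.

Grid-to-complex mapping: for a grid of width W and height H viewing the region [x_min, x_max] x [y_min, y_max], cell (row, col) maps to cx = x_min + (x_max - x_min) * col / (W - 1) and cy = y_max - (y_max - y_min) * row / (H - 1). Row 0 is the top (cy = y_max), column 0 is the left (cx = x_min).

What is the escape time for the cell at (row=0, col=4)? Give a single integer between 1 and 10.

z_0 = 0 + 0i, c = -1.1600 + 0.6900i
Iter 1: z = -1.1600 + 0.6900i, |z|^2 = 1.8217
Iter 2: z = -0.2905 + -0.9108i, |z|^2 = 0.9139
Iter 3: z = -1.9052 + 1.2192i, |z|^2 = 5.1160
Escaped at iteration 3

Answer: 3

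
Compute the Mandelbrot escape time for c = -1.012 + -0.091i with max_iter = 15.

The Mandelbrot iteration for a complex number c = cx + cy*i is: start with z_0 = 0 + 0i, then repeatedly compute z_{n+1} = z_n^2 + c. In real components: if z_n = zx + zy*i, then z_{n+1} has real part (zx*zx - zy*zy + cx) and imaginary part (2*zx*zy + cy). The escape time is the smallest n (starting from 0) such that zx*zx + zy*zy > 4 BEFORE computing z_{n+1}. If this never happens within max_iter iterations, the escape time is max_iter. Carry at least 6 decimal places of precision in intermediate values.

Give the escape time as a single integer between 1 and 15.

Answer: 15

Derivation:
z_0 = 0 + 0i, c = -1.0120 + -0.0910i
Iter 1: z = -1.0120 + -0.0910i, |z|^2 = 1.0324
Iter 2: z = 0.0039 + 0.0932i, |z|^2 = 0.0087
Iter 3: z = -1.0207 + -0.0903i, |z|^2 = 1.0499
Iter 4: z = 0.0216 + 0.0933i, |z|^2 = 0.0092
Iter 5: z = -1.0202 + -0.0870i, |z|^2 = 1.0484
Iter 6: z = 0.0213 + 0.0865i, |z|^2 = 0.0079
Iter 7: z = -1.0190 + -0.0873i, |z|^2 = 1.0460
Iter 8: z = 0.0188 + 0.0869i, |z|^2 = 0.0079
Iter 9: z = -1.0192 + -0.0877i, |z|^2 = 1.0465
Iter 10: z = 0.0191 + 0.0878i, |z|^2 = 0.0081
Iter 11: z = -1.0194 + -0.0876i, |z|^2 = 1.0468
Iter 12: z = 0.0194 + 0.0877i, |z|^2 = 0.0081
Iter 13: z = -1.0193 + -0.0876i, |z|^2 = 1.0467
Iter 14: z = 0.0193 + 0.0876i, |z|^2 = 0.0080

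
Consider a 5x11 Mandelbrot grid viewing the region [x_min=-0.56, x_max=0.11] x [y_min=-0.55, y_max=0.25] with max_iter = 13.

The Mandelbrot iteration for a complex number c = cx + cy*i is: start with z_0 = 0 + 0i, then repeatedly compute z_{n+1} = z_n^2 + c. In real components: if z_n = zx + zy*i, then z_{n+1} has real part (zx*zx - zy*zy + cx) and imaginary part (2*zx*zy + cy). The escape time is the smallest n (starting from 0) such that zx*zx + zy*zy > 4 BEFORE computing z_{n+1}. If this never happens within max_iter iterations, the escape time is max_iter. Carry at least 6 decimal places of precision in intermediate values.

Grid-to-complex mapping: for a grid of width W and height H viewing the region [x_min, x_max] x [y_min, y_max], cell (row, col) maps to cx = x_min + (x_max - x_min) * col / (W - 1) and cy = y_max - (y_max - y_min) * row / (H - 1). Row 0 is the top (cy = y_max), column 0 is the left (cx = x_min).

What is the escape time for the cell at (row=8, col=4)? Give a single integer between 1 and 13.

z_0 = 0 + 0i, c = 0.1100 + -0.3900i
Iter 1: z = 0.1100 + -0.3900i, |z|^2 = 0.1642
Iter 2: z = -0.0300 + -0.4758i, |z|^2 = 0.2273
Iter 3: z = -0.1155 + -0.3615i, |z|^2 = 0.1440
Iter 4: z = -0.0073 + -0.3065i, |z|^2 = 0.0940
Iter 5: z = 0.0161 + -0.3855i, |z|^2 = 0.1489
Iter 6: z = -0.0384 + -0.4024i, |z|^2 = 0.1634
Iter 7: z = -0.0505 + -0.3591i, |z|^2 = 0.1315
Iter 8: z = -0.0164 + -0.3538i, |z|^2 = 0.1254
Iter 9: z = -0.0149 + -0.3784i, |z|^2 = 0.1434
Iter 10: z = -0.0330 + -0.3787i, |z|^2 = 0.1445
Iter 11: z = -0.0324 + -0.3650i, |z|^2 = 0.1343
Iter 12: z = -0.0222 + -0.3664i, |z|^2 = 0.1347

Answer: 13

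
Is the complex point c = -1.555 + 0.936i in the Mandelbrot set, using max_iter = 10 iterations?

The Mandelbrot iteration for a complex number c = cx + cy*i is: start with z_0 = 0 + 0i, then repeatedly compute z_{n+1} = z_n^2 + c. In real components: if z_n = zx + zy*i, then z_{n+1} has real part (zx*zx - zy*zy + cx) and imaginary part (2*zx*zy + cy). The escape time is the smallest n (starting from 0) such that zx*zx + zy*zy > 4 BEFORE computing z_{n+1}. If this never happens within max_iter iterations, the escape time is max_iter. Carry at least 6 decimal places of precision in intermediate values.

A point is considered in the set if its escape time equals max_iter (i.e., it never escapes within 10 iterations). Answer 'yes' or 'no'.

z_0 = 0 + 0i, c = -1.5550 + 0.9360i
Iter 1: z = -1.5550 + 0.9360i, |z|^2 = 3.2941
Iter 2: z = -0.0131 + -1.9750i, |z|^2 = 3.9006
Iter 3: z = -5.4553 + 0.9876i, |z|^2 = 30.7357
Escaped at iteration 3

Answer: no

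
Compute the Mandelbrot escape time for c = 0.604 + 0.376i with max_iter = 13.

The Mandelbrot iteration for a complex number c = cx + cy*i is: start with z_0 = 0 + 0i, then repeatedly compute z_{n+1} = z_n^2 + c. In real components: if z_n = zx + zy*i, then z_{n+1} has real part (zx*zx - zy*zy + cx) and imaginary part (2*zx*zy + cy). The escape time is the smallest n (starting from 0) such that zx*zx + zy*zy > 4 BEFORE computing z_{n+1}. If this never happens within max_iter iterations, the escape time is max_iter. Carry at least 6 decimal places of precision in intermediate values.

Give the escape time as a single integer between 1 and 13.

Answer: 4

Derivation:
z_0 = 0 + 0i, c = 0.6040 + 0.3760i
Iter 1: z = 0.6040 + 0.3760i, |z|^2 = 0.5062
Iter 2: z = 0.8274 + 0.8302i, |z|^2 = 1.3739
Iter 3: z = 0.5994 + 1.7499i, |z|^2 = 3.4214
Iter 4: z = -2.0988 + 2.4738i, |z|^2 = 10.5249
Escaped at iteration 4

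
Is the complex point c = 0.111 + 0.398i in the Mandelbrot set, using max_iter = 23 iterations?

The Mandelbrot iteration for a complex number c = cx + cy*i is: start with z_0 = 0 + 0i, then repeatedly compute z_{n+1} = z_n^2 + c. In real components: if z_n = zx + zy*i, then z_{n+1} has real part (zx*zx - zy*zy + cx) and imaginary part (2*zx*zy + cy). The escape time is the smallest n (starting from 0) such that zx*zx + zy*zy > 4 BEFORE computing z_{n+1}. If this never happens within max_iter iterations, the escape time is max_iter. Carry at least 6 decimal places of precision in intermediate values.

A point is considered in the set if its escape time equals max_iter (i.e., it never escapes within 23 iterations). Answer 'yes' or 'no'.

Answer: yes

Derivation:
z_0 = 0 + 0i, c = 0.1110 + 0.3980i
Iter 1: z = 0.1110 + 0.3980i, |z|^2 = 0.1707
Iter 2: z = -0.0351 + 0.4864i, |z|^2 = 0.2378
Iter 3: z = -0.1243 + 0.3639i, |z|^2 = 0.1479
Iter 4: z = -0.0060 + 0.3075i, |z|^2 = 0.0946
Iter 5: z = 0.0165 + 0.3943i, |z|^2 = 0.1558
Iter 6: z = -0.0442 + 0.4110i, |z|^2 = 0.1709
Iter 7: z = -0.0559 + 0.3616i, |z|^2 = 0.1339
Iter 8: z = -0.0167 + 0.3575i, |z|^2 = 0.1281
Iter 9: z = -0.0166 + 0.3861i, |z|^2 = 0.1493
Iter 10: z = -0.0378 + 0.3852i, |z|^2 = 0.1498
Iter 11: z = -0.0360 + 0.3689i, |z|^2 = 0.1374
Iter 12: z = -0.0238 + 0.3715i, |z|^2 = 0.1386
Iter 13: z = -0.0264 + 0.3803i, |z|^2 = 0.1454
Iter 14: z = -0.0330 + 0.3779i, |z|^2 = 0.1439
Iter 15: z = -0.0307 + 0.3731i, |z|^2 = 0.1401
Iter 16: z = -0.0273 + 0.3751i, |z|^2 = 0.1414
Iter 17: z = -0.0289 + 0.3776i, |z|^2 = 0.1434
Iter 18: z = -0.0307 + 0.3761i, |z|^2 = 0.1424
Iter 19: z = -0.0295 + 0.3749i, |z|^2 = 0.1414
Iter 20: z = -0.0287 + 0.3758i, |z|^2 = 0.1421
Iter 21: z = -0.0294 + 0.3764i, |z|^2 = 0.1426
Iter 22: z = -0.0298 + 0.3758i, |z|^2 = 0.1421
Did not escape in 23 iterations → in set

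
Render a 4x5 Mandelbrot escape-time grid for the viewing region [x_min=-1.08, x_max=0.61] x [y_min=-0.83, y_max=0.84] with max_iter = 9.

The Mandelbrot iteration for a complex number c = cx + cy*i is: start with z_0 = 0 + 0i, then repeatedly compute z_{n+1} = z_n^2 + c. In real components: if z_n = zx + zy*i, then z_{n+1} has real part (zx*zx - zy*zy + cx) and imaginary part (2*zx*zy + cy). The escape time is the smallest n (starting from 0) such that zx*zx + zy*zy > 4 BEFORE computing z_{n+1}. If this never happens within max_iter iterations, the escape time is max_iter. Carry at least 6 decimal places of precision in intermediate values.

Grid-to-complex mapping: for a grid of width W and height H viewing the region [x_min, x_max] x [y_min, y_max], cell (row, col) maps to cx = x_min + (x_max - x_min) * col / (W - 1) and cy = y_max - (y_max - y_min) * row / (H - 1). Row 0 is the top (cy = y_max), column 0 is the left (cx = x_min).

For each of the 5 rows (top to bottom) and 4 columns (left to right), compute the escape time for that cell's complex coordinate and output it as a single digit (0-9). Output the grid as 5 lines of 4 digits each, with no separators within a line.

(row=0, col=0): c = -1.0800 + 0.8400i → escape time 3
(row=0, col=1): c = -0.5167 + 0.8400i → escape time 5
(row=0, col=2): c = 0.0467 + 0.8400i → escape time 8
(row=0, col=3): c = 0.6100 + 0.8400i → escape time 3
(row=1, col=0): c = -1.0800 + 0.4225i → escape time 6
(row=1, col=1): c = -0.5167 + 0.4225i → escape time 9
(row=1, col=2): c = 0.0467 + 0.4225i → escape time 9
(row=1, col=3): c = 0.6100 + 0.4225i → escape time 4
(row=2, col=0): c = -1.0800 + 0.0050i → escape time 9
(row=2, col=1): c = -0.5167 + 0.0050i → escape time 9
(row=2, col=2): c = 0.0467 + 0.0050i → escape time 9
(row=2, col=3): c = 0.6100 + 0.0050i → escape time 4
(row=3, col=0): c = -1.0800 + -0.4125i → escape time 6
(row=3, col=1): c = -0.5167 + -0.4125i → escape time 9
(row=3, col=2): c = 0.0467 + -0.4125i → escape time 9
(row=3, col=3): c = 0.6100 + -0.4125i → escape time 4
(row=4, col=0): c = -1.0800 + -0.8300i → escape time 3
(row=4, col=1): c = -0.5167 + -0.8300i → escape time 5
(row=4, col=2): c = 0.0467 + -0.8300i → escape time 8
(row=4, col=3): c = 0.6100 + -0.8300i → escape time 3

Answer: 3583
6994
9994
6994
3583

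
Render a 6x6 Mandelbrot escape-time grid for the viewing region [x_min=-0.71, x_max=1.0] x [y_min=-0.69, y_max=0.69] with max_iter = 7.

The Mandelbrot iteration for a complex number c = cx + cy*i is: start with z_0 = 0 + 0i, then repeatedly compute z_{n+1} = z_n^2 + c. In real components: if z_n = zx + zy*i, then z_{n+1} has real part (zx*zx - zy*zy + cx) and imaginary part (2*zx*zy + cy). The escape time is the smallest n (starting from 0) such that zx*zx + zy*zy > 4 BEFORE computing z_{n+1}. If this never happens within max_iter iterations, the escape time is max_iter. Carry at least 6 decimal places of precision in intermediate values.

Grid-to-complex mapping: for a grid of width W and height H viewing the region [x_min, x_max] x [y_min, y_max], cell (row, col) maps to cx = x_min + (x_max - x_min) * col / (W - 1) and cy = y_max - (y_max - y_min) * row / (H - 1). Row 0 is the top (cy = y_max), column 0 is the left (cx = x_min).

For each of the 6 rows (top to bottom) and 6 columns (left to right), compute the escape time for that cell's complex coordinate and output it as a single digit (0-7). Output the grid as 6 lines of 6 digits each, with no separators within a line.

Answer: 577732
777732
777742
777742
777732
577732

Derivation:
(row=0, col=0): c = -0.7100 + 0.6900i → escape time 5
(row=0, col=1): c = -0.3680 + 0.6900i → escape time 7
(row=0, col=2): c = -0.0260 + 0.6900i → escape time 7
(row=0, col=3): c = 0.3160 + 0.6900i → escape time 7
(row=0, col=4): c = 0.6580 + 0.6900i → escape time 3
(row=0, col=5): c = 1.0000 + 0.6900i → escape time 2
(row=1, col=0): c = -0.7100 + 0.4140i → escape time 7
(row=1, col=1): c = -0.3680 + 0.4140i → escape time 7
(row=1, col=2): c = -0.0260 + 0.4140i → escape time 7
(row=1, col=3): c = 0.3160 + 0.4140i → escape time 7
(row=1, col=4): c = 0.6580 + 0.4140i → escape time 3
(row=1, col=5): c = 1.0000 + 0.4140i → escape time 2
(row=2, col=0): c = -0.7100 + 0.1380i → escape time 7
(row=2, col=1): c = -0.3680 + 0.1380i → escape time 7
(row=2, col=2): c = -0.0260 + 0.1380i → escape time 7
(row=2, col=3): c = 0.3160 + 0.1380i → escape time 7
(row=2, col=4): c = 0.6580 + 0.1380i → escape time 4
(row=2, col=5): c = 1.0000 + 0.1380i → escape time 2
(row=3, col=0): c = -0.7100 + -0.1380i → escape time 7
(row=3, col=1): c = -0.3680 + -0.1380i → escape time 7
(row=3, col=2): c = -0.0260 + -0.1380i → escape time 7
(row=3, col=3): c = 0.3160 + -0.1380i → escape time 7
(row=3, col=4): c = 0.6580 + -0.1380i → escape time 4
(row=3, col=5): c = 1.0000 + -0.1380i → escape time 2
(row=4, col=0): c = -0.7100 + -0.4140i → escape time 7
(row=4, col=1): c = -0.3680 + -0.4140i → escape time 7
(row=4, col=2): c = -0.0260 + -0.4140i → escape time 7
(row=4, col=3): c = 0.3160 + -0.4140i → escape time 7
(row=4, col=4): c = 0.6580 + -0.4140i → escape time 3
(row=4, col=5): c = 1.0000 + -0.4140i → escape time 2
(row=5, col=0): c = -0.7100 + -0.6900i → escape time 5
(row=5, col=1): c = -0.3680 + -0.6900i → escape time 7
(row=5, col=2): c = -0.0260 + -0.6900i → escape time 7
(row=5, col=3): c = 0.3160 + -0.6900i → escape time 7
(row=5, col=4): c = 0.6580 + -0.6900i → escape time 3
(row=5, col=5): c = 1.0000 + -0.6900i → escape time 2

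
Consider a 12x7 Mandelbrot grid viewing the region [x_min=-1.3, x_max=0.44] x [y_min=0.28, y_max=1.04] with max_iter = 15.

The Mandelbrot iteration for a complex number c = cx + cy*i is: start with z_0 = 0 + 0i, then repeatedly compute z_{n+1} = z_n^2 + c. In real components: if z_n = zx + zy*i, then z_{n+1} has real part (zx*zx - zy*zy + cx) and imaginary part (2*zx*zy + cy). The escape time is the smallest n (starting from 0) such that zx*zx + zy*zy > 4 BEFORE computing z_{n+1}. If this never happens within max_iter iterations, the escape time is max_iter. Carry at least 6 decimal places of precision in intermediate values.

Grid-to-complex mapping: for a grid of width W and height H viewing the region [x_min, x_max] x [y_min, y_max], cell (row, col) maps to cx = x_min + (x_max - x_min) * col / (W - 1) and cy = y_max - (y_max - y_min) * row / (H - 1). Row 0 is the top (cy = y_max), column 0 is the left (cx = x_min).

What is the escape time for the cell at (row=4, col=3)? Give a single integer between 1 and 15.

z_0 = 0 + 0i, c = -0.8255 + 0.5333i
Iter 1: z = -0.8255 + 0.5333i, |z|^2 = 0.9658
Iter 2: z = -0.4285 + -0.3472i, |z|^2 = 0.3041
Iter 3: z = -0.7623 + 0.8309i, |z|^2 = 1.2715
Iter 4: z = -0.9346 + -0.7335i, |z|^2 = 1.4115
Iter 5: z = -0.4899 + 1.9043i, |z|^2 = 3.8665
Iter 6: z = -4.2120 + -1.3325i, |z|^2 = 19.5163
Escaped at iteration 6

Answer: 6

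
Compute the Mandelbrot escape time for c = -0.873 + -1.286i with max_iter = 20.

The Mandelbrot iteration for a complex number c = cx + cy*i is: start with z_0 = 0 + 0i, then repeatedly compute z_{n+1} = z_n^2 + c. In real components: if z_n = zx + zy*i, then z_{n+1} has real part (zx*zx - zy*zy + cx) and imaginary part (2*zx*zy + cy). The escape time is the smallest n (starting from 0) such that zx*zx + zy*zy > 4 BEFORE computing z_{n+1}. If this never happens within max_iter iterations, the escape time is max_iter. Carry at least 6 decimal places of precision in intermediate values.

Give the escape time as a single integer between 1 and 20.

z_0 = 0 + 0i, c = -0.8730 + -1.2860i
Iter 1: z = -0.8730 + -1.2860i, |z|^2 = 2.4159
Iter 2: z = -1.7647 + 0.9594i, |z|^2 = 4.0344
Escaped at iteration 2

Answer: 2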